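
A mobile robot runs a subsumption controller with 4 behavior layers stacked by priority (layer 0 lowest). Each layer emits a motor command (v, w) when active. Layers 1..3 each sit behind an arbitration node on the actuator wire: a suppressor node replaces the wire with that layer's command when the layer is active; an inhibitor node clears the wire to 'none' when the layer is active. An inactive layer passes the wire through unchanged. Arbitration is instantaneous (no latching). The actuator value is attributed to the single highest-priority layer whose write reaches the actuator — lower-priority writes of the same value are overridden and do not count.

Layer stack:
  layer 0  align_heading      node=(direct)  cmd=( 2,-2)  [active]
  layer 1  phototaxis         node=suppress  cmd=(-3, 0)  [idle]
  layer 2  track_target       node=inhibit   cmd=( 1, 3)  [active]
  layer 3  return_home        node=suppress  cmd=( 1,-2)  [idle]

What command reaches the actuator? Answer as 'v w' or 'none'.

none

layer 0 (align_heading) active — direct: (2, -2)
layer 1 (phototaxis) idle — unchanged: (2, -2)
layer 2 (track_target) active — inhibits: none
layer 3 (return_home) idle — unchanged: none
→ actuator none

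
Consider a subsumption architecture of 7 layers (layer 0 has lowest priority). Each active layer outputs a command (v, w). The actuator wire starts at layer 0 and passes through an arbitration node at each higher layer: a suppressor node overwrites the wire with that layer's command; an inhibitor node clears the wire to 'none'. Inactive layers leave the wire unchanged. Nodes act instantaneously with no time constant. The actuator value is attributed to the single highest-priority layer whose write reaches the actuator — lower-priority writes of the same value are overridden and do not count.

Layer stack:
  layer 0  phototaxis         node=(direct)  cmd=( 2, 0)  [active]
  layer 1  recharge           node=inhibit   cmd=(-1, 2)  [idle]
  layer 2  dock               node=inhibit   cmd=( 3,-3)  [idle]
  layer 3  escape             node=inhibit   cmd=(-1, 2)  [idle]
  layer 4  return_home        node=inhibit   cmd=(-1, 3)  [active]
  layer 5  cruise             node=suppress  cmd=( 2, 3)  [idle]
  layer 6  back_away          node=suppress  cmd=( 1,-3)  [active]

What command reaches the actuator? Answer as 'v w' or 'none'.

[0] phototaxis on; wire := (2, 0)
[1] recharge off; pass (2, 0)
[2] dock off; pass (2, 0)
[3] escape off; pass (2, 0)
[4] return_home on (inhibit); wire := none
[5] cruise off; pass none
[6] back_away on (suppress); wire := (1, -3)
output (1, -3)

1 -3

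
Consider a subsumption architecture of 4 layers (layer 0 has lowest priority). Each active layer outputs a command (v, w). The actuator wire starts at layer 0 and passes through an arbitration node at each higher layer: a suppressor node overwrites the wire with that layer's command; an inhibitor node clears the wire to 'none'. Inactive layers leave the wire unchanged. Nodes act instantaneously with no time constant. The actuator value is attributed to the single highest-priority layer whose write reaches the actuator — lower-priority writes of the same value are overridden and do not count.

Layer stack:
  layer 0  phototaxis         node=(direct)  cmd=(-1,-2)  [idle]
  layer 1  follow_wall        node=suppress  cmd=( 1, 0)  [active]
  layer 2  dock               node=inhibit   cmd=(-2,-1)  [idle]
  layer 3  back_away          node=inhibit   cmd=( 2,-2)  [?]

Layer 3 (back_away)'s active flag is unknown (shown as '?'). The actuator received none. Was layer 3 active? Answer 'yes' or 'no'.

yes

If layer 3 is active=yes:
  actuator would be none
If layer 3 is active=no:
  actuator would be (1, 0)
Observed none, so layer 3 was active.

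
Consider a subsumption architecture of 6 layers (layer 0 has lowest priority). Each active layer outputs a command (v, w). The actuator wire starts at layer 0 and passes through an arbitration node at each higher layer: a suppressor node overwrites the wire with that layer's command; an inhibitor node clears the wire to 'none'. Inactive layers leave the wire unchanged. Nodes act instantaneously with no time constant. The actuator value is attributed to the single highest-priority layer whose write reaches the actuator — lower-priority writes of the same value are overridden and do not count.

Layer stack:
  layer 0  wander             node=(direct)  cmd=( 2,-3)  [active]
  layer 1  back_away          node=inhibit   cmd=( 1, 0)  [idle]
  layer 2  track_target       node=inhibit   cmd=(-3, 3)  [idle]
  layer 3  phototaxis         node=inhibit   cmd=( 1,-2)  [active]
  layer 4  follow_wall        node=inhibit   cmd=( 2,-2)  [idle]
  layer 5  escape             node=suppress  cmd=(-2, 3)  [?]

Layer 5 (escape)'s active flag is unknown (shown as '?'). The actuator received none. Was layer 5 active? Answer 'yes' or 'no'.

If layer 5 is active=yes:
  actuator would be (-2, 3)
If layer 5 is active=no:
  actuator would be none
Observed none, so layer 5 was idle.

no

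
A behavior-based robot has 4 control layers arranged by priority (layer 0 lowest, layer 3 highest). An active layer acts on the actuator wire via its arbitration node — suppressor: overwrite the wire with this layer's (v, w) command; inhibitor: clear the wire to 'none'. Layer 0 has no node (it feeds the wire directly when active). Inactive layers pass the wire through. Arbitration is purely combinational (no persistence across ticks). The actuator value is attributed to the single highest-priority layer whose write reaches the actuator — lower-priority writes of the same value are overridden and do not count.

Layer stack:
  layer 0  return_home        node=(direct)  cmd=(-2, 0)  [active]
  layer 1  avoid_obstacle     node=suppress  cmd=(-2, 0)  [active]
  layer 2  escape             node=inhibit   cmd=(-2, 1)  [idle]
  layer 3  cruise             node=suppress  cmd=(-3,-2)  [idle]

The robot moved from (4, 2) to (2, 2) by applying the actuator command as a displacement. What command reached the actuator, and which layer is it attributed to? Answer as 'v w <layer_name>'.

displacement = (2, 2) − (4, 2) = (-2, 0)
layer 0 (return_home) active — direct: (-2, 0)
layer 1 (avoid_obstacle) active — suppresses: (-2, 0)
layer 2 (escape) idle — unchanged: (-2, 0)
layer 3 (cruise) idle — unchanged: (-2, 0)
→ actuator (-2, 0) — from layer 1 (avoid_obstacle)

-2 0 avoid_obstacle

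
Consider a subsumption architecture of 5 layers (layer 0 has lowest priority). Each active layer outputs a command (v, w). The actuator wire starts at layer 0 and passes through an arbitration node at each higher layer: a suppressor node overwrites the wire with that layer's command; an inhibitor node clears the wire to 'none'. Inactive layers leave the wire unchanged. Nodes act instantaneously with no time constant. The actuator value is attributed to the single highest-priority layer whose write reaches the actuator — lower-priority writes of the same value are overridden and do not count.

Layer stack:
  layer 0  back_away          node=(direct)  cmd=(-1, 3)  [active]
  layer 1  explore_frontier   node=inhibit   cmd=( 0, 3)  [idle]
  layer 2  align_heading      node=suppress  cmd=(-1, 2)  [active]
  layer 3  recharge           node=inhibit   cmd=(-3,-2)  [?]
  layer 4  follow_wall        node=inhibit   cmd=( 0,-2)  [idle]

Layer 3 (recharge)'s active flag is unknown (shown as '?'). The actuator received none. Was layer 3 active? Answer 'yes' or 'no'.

yes

If layer 3 is active=yes:
  actuator would be none
If layer 3 is active=no:
  actuator would be (-1, 2)
Observed none, so layer 3 was active.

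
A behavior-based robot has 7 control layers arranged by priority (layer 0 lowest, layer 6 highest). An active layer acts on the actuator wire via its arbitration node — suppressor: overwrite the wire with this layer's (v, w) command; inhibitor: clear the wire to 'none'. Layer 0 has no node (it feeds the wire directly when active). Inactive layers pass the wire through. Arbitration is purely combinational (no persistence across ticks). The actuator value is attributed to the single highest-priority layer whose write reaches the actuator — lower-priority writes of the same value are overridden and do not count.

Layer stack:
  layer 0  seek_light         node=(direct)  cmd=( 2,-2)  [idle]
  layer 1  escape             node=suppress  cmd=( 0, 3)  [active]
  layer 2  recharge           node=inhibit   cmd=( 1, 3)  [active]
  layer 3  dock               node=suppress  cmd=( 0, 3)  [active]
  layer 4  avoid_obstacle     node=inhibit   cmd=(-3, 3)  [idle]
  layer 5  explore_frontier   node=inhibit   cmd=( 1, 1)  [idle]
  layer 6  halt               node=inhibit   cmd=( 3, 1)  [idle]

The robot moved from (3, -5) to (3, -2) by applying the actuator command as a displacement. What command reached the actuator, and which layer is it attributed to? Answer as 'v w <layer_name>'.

0 3 dock

displacement = (3, -2) − (3, -5) = (0, 3)
L0 seek_light: idle → wire = none
L1 escape: active, suppressor → wire = (0, 3)
L2 recharge: active, inhibitor → wire = none
L3 dock: active, suppressor → wire = (0, 3)
L4 avoid_obstacle: idle → wire stays (0, 3)
L5 explore_frontier: idle → wire stays (0, 3)
L6 halt: idle → wire stays (0, 3)
actuator = (0, 3) — from layer 3 (dock)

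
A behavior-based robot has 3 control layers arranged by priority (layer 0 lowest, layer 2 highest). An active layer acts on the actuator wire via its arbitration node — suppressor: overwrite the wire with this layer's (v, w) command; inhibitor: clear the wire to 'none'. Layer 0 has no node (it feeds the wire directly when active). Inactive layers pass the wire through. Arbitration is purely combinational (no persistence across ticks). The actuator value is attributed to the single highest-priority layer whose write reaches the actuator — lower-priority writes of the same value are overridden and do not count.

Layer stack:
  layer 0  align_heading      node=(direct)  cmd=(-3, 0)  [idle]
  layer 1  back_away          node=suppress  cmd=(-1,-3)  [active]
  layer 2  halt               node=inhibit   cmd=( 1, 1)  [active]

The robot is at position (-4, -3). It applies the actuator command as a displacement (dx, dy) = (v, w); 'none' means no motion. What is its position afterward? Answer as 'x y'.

-4 -3

L0 align_heading: idle → wire = none
L1 back_away: active, suppressor → wire = (-1, -3)
L2 halt: active, inhibitor → wire = none
actuator = none
position: (-4, -3) + none = (-4, -3)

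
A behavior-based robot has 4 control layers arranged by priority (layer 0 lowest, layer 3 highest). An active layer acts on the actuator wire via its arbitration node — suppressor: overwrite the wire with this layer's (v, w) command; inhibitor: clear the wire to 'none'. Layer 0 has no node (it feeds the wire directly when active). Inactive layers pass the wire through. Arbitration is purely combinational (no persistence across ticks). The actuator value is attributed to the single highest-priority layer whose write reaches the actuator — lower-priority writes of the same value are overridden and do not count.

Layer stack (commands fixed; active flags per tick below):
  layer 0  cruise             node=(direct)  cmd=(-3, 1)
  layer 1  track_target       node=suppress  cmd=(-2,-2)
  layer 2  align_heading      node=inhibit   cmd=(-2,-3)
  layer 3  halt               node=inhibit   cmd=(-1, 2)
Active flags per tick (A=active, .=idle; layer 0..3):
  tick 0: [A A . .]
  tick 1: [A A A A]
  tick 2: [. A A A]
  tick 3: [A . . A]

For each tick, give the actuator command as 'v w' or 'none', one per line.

-2 -2
none
none
none

tick 0:
  L0 cruise: active, feeds wire = (-3, 1)
  L1 track_target: active, suppressor → wire = (-2, -2)
  L2 align_heading: idle → wire stays (-2, -2)
  L3 halt: idle → wire stays (-2, -2)
  actuator = (-2, -2)
tick 1:
  L0 cruise: active, feeds wire = (-3, 1)
  L1 track_target: active, suppressor → wire = (-2, -2)
  L2 align_heading: active, inhibitor → wire = none
  L3 halt: active, inhibitor → wire = none
  actuator = none
tick 2:
  L0 cruise: idle → wire = none
  L1 track_target: active, suppressor → wire = (-2, -2)
  L2 align_heading: active, inhibitor → wire = none
  L3 halt: active, inhibitor → wire = none
  actuator = none
tick 3:
  L0 cruise: active, feeds wire = (-3, 1)
  L1 track_target: idle → wire stays (-3, 1)
  L2 align_heading: idle → wire stays (-3, 1)
  L3 halt: active, inhibitor → wire = none
  actuator = none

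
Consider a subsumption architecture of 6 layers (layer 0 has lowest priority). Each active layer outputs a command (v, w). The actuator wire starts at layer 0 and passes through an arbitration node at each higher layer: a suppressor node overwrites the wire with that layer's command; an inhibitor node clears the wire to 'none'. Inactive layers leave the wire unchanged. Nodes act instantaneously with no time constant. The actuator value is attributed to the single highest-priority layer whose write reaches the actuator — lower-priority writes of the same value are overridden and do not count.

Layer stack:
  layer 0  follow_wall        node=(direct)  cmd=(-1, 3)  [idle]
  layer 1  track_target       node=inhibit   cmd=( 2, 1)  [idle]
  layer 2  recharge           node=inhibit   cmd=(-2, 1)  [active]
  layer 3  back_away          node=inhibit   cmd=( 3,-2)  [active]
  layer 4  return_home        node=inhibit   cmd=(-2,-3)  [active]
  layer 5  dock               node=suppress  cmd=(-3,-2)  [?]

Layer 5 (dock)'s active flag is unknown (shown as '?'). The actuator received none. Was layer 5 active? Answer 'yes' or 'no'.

If layer 5 is active=yes:
  actuator would be (-3, -2)
If layer 5 is active=no:
  actuator would be none
Observed none, so layer 5 was idle.

no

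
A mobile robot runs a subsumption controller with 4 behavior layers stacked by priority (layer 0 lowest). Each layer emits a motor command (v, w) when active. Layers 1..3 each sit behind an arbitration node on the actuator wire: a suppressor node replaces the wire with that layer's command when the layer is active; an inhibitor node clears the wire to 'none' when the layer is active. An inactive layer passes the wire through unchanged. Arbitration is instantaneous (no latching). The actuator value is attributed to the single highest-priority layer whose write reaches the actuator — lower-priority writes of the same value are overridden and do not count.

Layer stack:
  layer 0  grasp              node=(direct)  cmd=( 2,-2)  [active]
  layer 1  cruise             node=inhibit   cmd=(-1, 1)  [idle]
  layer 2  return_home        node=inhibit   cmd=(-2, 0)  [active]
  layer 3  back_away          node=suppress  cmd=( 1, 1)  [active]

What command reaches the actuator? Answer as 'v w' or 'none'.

L0 grasp: active, feeds wire = (2, -2)
L1 cruise: idle → wire stays (2, -2)
L2 return_home: active, inhibitor → wire = none
L3 back_away: active, suppressor → wire = (1, 1)
actuator = (1, 1)

1 1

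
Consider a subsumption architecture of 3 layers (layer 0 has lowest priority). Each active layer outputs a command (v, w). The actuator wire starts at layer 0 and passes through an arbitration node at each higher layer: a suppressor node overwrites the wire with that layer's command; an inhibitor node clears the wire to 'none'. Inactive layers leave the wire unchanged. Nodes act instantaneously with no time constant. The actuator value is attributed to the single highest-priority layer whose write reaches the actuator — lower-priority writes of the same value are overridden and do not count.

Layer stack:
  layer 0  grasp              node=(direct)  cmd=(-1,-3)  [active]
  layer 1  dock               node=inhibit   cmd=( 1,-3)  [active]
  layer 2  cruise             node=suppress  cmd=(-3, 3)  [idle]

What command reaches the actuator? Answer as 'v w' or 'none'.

[0] grasp on; wire := (-1, -3)
[1] dock on (inhibit); wire := none
[2] cruise off; pass none
output none

none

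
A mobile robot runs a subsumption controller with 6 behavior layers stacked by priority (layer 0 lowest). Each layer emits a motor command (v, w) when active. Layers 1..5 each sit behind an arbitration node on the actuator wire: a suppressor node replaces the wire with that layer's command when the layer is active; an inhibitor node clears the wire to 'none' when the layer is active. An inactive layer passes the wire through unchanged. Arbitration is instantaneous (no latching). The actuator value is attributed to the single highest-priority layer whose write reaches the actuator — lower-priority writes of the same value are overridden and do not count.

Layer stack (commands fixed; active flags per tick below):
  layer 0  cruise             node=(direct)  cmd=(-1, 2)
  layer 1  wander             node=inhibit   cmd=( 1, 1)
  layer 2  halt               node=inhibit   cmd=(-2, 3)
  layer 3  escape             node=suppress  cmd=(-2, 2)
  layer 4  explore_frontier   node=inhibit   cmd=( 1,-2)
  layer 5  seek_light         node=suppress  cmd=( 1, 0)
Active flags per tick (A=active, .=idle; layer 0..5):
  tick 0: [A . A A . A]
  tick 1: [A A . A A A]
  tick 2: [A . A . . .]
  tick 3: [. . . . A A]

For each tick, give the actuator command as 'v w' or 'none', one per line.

tick 0:
  layer 0 (cruise) active — direct: (-1, 2)
  layer 1 (wander) idle — unchanged: (-1, 2)
  layer 2 (halt) active — inhibits: none
  layer 3 (escape) active — suppresses: (-2, 2)
  layer 4 (explore_frontier) idle — unchanged: (-2, 2)
  layer 5 (seek_light) active — suppresses: (1, 0)
  → actuator (1, 0)
tick 1:
  layer 0 (cruise) active — direct: (-1, 2)
  layer 1 (wander) active — inhibits: none
  layer 2 (halt) idle — unchanged: none
  layer 3 (escape) active — suppresses: (-2, 2)
  layer 4 (explore_frontier) active — inhibits: none
  layer 5 (seek_light) active — suppresses: (1, 0)
  → actuator (1, 0)
tick 2:
  layer 0 (cruise) active — direct: (-1, 2)
  layer 1 (wander) idle — unchanged: (-1, 2)
  layer 2 (halt) active — inhibits: none
  layer 3 (escape) idle — unchanged: none
  layer 4 (explore_frontier) idle — unchanged: none
  layer 5 (seek_light) idle — unchanged: none
  → actuator none
tick 3:
  layer 0 (cruise) idle — none
  layer 1 (wander) idle — unchanged: none
  layer 2 (halt) idle — unchanged: none
  layer 3 (escape) idle — unchanged: none
  layer 4 (explore_frontier) active — inhibits: none
  layer 5 (seek_light) active — suppresses: (1, 0)
  → actuator (1, 0)

1 0
1 0
none
1 0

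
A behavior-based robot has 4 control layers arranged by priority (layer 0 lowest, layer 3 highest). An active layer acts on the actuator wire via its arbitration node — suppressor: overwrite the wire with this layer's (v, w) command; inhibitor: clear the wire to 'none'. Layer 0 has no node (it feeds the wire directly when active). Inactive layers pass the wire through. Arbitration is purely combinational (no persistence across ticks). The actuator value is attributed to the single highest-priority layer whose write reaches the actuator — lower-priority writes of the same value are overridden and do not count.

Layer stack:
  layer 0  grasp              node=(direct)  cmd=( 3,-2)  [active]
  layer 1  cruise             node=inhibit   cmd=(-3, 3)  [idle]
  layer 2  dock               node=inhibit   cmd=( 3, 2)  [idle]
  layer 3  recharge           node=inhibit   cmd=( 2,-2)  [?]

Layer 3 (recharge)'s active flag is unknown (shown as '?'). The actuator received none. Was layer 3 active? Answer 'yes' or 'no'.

yes

If layer 3 is active=yes:
  actuator would be none
If layer 3 is active=no:
  actuator would be (3, -2)
Observed none, so layer 3 was active.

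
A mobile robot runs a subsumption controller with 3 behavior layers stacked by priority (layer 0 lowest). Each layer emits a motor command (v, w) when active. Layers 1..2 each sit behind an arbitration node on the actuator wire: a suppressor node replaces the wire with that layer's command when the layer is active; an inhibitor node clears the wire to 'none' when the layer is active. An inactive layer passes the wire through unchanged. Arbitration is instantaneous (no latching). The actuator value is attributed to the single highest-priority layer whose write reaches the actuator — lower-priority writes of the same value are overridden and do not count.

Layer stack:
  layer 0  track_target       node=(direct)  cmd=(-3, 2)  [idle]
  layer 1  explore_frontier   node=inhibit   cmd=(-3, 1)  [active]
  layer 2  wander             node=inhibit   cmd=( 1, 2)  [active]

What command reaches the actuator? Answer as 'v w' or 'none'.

layer 0 (track_target) idle — none
layer 1 (explore_frontier) active — inhibits: none
layer 2 (wander) active — inhibits: none
→ actuator none

none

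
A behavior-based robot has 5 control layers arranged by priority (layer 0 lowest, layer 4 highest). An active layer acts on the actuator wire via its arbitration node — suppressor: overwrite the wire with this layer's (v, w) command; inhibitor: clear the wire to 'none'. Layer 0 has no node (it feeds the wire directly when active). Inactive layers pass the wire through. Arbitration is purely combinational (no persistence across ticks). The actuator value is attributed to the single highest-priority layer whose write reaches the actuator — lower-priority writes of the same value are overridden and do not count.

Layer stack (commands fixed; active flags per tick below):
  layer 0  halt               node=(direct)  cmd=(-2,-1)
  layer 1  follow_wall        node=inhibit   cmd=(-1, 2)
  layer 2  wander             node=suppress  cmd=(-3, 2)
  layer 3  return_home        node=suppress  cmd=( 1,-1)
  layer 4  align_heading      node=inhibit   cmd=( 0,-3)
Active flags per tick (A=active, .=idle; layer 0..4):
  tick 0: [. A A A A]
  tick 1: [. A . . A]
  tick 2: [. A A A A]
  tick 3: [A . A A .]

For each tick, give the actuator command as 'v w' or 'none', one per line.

tick 0:
  L0 halt: idle → wire = none
  L1 follow_wall: active, inhibitor → wire = none
  L2 wander: active, suppressor → wire = (-3, 2)
  L3 return_home: active, suppressor → wire = (1, -1)
  L4 align_heading: active, inhibitor → wire = none
  actuator = none
tick 1:
  L0 halt: idle → wire = none
  L1 follow_wall: active, inhibitor → wire = none
  L2 wander: idle → wire stays none
  L3 return_home: idle → wire stays none
  L4 align_heading: active, inhibitor → wire = none
  actuator = none
tick 2:
  L0 halt: idle → wire = none
  L1 follow_wall: active, inhibitor → wire = none
  L2 wander: active, suppressor → wire = (-3, 2)
  L3 return_home: active, suppressor → wire = (1, -1)
  L4 align_heading: active, inhibitor → wire = none
  actuator = none
tick 3:
  L0 halt: active, feeds wire = (-2, -1)
  L1 follow_wall: idle → wire stays (-2, -1)
  L2 wander: active, suppressor → wire = (-3, 2)
  L3 return_home: active, suppressor → wire = (1, -1)
  L4 align_heading: idle → wire stays (1, -1)
  actuator = (1, -1)

none
none
none
1 -1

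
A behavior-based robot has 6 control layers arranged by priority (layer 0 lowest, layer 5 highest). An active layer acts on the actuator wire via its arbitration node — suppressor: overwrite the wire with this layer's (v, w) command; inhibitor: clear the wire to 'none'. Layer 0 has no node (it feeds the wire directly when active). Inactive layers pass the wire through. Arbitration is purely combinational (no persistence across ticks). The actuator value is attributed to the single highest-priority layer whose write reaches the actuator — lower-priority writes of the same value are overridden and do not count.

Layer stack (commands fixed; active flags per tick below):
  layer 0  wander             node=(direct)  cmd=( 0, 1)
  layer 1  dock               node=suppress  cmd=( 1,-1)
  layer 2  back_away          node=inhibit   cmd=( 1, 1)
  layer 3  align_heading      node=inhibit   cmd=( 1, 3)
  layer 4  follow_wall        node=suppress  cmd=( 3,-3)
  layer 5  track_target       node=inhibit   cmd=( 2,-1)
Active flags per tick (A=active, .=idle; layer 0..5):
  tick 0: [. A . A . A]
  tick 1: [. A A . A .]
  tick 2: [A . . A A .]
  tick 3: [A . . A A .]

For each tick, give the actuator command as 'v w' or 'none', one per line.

tick 0:
  layer 0 (wander) idle — none
  layer 1 (dock) active — suppresses: (1, -1)
  layer 2 (back_away) idle — unchanged: (1, -1)
  layer 3 (align_heading) active — inhibits: none
  layer 4 (follow_wall) idle — unchanged: none
  layer 5 (track_target) active — inhibits: none
  → actuator none
tick 1:
  layer 0 (wander) idle — none
  layer 1 (dock) active — suppresses: (1, -1)
  layer 2 (back_away) active — inhibits: none
  layer 3 (align_heading) idle — unchanged: none
  layer 4 (follow_wall) active — suppresses: (3, -3)
  layer 5 (track_target) idle — unchanged: (3, -3)
  → actuator (3, -3)
tick 2:
  layer 0 (wander) active — direct: (0, 1)
  layer 1 (dock) idle — unchanged: (0, 1)
  layer 2 (back_away) idle — unchanged: (0, 1)
  layer 3 (align_heading) active — inhibits: none
  layer 4 (follow_wall) active — suppresses: (3, -3)
  layer 5 (track_target) idle — unchanged: (3, -3)
  → actuator (3, -3)
tick 3:
  layer 0 (wander) active — direct: (0, 1)
  layer 1 (dock) idle — unchanged: (0, 1)
  layer 2 (back_away) idle — unchanged: (0, 1)
  layer 3 (align_heading) active — inhibits: none
  layer 4 (follow_wall) active — suppresses: (3, -3)
  layer 5 (track_target) idle — unchanged: (3, -3)
  → actuator (3, -3)

none
3 -3
3 -3
3 -3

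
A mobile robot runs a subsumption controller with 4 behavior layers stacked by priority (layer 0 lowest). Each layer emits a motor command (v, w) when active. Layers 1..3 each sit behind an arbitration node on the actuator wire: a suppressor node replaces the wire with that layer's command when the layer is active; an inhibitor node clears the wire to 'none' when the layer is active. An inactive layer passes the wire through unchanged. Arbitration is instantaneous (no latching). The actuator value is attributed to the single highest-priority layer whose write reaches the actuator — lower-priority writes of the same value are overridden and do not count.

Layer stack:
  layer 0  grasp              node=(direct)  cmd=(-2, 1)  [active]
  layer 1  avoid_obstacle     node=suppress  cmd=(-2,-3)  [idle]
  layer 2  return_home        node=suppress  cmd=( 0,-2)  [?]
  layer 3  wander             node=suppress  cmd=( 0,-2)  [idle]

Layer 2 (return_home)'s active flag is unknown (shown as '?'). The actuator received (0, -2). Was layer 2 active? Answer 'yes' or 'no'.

yes

If layer 2 is active=yes:
  actuator would be (0, -2)
If layer 2 is active=no:
  actuator would be (-2, 1)
Observed (0, -2), so layer 2 was active.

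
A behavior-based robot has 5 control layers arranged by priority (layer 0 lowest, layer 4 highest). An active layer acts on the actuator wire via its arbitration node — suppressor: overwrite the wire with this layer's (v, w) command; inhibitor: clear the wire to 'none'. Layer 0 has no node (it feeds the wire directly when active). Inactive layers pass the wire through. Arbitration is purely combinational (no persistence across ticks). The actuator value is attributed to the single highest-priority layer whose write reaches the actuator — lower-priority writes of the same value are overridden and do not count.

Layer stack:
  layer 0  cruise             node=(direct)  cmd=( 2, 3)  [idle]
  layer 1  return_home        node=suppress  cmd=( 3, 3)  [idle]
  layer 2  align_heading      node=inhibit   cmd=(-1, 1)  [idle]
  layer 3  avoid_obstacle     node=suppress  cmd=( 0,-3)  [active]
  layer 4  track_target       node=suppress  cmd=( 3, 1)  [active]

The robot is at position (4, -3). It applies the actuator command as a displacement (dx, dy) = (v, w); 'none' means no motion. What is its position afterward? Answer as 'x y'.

[0] cruise off; wire := none
[1] return_home off; pass none
[2] align_heading off; pass none
[3] avoid_obstacle on (suppress); wire := (0, -3)
[4] track_target on (suppress); wire := (3, 1)
output (3, 1)
position: (4, -3) + (3, 1) = (7, -2)

7 -2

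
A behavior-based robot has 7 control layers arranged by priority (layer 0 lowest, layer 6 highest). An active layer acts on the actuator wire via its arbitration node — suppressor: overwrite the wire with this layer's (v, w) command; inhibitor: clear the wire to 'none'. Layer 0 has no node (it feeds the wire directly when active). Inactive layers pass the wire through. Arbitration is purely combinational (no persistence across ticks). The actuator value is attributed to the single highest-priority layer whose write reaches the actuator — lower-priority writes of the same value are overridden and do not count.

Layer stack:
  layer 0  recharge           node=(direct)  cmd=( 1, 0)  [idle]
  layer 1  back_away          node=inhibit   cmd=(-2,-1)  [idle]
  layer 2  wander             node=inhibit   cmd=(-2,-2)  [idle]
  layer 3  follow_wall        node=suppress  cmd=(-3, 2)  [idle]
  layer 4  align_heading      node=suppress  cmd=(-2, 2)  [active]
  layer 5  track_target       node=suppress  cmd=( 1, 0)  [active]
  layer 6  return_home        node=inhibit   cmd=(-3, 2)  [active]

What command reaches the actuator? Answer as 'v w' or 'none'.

none

L0 recharge: idle → wire = none
L1 back_away: idle → wire stays none
L2 wander: idle → wire stays none
L3 follow_wall: idle → wire stays none
L4 align_heading: active, suppressor → wire = (-2, 2)
L5 track_target: active, suppressor → wire = (1, 0)
L6 return_home: active, inhibitor → wire = none
actuator = none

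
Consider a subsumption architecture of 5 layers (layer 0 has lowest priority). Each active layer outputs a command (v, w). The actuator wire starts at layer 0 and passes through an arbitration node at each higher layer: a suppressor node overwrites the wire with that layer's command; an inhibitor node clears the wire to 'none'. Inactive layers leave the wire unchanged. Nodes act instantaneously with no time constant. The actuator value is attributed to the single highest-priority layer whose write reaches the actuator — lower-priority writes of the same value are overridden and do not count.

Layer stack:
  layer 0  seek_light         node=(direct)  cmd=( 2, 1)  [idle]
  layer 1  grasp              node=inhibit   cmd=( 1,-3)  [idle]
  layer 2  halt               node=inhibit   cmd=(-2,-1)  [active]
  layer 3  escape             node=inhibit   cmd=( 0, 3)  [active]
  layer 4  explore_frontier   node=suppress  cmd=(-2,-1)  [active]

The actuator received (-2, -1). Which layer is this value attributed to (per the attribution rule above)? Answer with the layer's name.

L0 seek_light: idle → wire = none
L1 grasp: idle → wire stays none
L2 halt: active, inhibitor → wire = none
L3 escape: active, inhibitor → wire = none
L4 explore_frontier: active, suppressor → wire = (-2, -1)
actuator = (-2, -1)
last writer: layer 4 = explore_frontier

explore_frontier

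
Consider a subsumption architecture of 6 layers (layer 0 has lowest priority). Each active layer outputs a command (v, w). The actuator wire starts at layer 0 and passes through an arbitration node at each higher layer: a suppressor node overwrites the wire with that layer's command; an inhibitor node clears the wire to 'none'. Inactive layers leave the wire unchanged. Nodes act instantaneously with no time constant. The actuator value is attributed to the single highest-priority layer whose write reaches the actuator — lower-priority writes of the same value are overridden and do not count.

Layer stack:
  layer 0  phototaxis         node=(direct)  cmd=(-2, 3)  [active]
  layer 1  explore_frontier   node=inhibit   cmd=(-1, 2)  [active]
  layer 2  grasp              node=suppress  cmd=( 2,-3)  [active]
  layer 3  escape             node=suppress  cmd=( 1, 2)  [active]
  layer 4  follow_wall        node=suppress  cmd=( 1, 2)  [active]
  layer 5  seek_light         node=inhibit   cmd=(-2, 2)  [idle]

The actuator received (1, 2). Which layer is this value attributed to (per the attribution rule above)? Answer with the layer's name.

layer 0 (phototaxis) active — direct: (-2, 3)
layer 1 (explore_frontier) active — inhibits: none
layer 2 (grasp) active — suppresses: (2, -3)
layer 3 (escape) active — suppresses: (1, 2)
layer 4 (follow_wall) active — suppresses: (1, 2)
layer 5 (seek_light) idle — unchanged: (1, 2)
→ actuator (1, 2)
last writer: layer 4 = follow_wall

follow_wall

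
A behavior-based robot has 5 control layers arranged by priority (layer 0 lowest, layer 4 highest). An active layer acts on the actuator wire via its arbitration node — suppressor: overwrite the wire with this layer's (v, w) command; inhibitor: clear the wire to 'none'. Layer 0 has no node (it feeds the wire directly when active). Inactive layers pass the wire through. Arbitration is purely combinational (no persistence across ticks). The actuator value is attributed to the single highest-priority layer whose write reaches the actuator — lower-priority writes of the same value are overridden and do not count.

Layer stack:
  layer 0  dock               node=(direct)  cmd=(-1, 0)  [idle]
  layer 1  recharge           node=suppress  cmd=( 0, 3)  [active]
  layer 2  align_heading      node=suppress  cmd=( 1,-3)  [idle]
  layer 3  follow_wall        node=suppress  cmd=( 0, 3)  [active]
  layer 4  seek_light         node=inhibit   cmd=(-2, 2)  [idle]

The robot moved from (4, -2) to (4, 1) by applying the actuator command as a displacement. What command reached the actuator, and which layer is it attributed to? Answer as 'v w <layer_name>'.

0 3 follow_wall

displacement = (4, 1) − (4, -2) = (0, 3)
L0 dock: idle → wire = none
L1 recharge: active, suppressor → wire = (0, 3)
L2 align_heading: idle → wire stays (0, 3)
L3 follow_wall: active, suppressor → wire = (0, 3)
L4 seek_light: idle → wire stays (0, 3)
actuator = (0, 3) — from layer 3 (follow_wall)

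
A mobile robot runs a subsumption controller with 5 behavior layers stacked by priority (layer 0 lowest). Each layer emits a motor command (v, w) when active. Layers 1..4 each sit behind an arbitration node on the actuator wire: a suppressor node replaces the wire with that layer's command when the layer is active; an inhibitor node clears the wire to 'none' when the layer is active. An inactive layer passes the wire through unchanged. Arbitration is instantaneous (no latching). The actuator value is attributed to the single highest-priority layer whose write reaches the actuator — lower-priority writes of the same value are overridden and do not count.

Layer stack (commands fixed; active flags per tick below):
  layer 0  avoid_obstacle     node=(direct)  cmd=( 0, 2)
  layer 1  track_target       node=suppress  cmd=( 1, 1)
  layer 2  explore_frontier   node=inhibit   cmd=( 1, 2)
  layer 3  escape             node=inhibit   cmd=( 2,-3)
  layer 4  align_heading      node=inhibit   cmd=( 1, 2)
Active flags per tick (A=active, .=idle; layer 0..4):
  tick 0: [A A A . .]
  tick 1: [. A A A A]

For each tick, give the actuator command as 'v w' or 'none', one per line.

none
none

tick 0:
  [0] avoid_obstacle on; wire := (0, 2)
  [1] track_target on (suppress); wire := (1, 1)
  [2] explore_frontier on (inhibit); wire := none
  [3] escape off; pass none
  [4] align_heading off; pass none
  output none
tick 1:
  [0] avoid_obstacle off; wire := none
  [1] track_target on (suppress); wire := (1, 1)
  [2] explore_frontier on (inhibit); wire := none
  [3] escape on (inhibit); wire := none
  [4] align_heading on (inhibit); wire := none
  output none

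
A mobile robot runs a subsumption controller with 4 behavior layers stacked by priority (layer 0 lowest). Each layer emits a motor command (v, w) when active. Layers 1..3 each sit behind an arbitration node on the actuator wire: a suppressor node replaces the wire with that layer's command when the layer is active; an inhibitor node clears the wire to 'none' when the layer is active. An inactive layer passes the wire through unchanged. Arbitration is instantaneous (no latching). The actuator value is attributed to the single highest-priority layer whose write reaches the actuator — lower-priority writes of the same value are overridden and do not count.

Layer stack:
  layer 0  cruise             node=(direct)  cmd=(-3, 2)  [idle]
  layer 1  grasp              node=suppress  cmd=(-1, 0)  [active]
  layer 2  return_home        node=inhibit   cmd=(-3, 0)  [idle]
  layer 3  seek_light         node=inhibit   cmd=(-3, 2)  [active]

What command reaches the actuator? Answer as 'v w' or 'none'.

L0 cruise: idle → wire = none
L1 grasp: active, suppressor → wire = (-1, 0)
L2 return_home: idle → wire stays (-1, 0)
L3 seek_light: active, inhibitor → wire = none
actuator = none

none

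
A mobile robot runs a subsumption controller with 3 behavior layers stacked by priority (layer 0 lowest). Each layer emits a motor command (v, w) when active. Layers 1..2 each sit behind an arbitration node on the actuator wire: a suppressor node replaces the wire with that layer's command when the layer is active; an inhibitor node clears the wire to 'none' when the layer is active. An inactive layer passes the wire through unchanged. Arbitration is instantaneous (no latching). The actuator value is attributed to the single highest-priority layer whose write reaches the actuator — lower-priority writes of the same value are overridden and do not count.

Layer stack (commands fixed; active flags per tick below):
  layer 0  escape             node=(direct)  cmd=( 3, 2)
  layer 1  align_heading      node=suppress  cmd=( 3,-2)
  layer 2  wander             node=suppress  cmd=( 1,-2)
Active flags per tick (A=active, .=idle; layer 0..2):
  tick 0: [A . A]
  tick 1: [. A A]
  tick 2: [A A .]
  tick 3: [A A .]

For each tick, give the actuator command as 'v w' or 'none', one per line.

1 -2
1 -2
3 -2
3 -2

tick 0:
  L0 escape: active, feeds wire = (3, 2)
  L1 align_heading: idle → wire stays (3, 2)
  L2 wander: active, suppressor → wire = (1, -2)
  actuator = (1, -2)
tick 1:
  L0 escape: idle → wire = none
  L1 align_heading: active, suppressor → wire = (3, -2)
  L2 wander: active, suppressor → wire = (1, -2)
  actuator = (1, -2)
tick 2:
  L0 escape: active, feeds wire = (3, 2)
  L1 align_heading: active, suppressor → wire = (3, -2)
  L2 wander: idle → wire stays (3, -2)
  actuator = (3, -2)
tick 3:
  L0 escape: active, feeds wire = (3, 2)
  L1 align_heading: active, suppressor → wire = (3, -2)
  L2 wander: idle → wire stays (3, -2)
  actuator = (3, -2)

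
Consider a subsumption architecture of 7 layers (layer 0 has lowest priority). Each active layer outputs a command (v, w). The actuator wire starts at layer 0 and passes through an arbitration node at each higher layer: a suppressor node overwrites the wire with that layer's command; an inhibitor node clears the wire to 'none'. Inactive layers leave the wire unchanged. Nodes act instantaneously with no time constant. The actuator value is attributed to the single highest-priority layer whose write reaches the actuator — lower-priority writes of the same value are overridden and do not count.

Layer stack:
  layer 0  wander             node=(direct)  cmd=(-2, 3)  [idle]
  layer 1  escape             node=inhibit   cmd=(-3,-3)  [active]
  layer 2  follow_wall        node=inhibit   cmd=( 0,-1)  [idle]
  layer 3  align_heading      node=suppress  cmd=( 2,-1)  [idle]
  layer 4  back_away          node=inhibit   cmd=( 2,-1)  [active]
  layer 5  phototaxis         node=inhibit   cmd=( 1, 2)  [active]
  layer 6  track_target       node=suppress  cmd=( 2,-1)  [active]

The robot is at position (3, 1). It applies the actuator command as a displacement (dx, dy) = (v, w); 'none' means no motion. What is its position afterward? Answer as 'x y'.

L0 wander: idle → wire = none
L1 escape: active, inhibitor → wire = none
L2 follow_wall: idle → wire stays none
L3 align_heading: idle → wire stays none
L4 back_away: active, inhibitor → wire = none
L5 phototaxis: active, inhibitor → wire = none
L6 track_target: active, suppressor → wire = (2, -1)
actuator = (2, -1)
position: (3, 1) + (2, -1) = (5, 0)

5 0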